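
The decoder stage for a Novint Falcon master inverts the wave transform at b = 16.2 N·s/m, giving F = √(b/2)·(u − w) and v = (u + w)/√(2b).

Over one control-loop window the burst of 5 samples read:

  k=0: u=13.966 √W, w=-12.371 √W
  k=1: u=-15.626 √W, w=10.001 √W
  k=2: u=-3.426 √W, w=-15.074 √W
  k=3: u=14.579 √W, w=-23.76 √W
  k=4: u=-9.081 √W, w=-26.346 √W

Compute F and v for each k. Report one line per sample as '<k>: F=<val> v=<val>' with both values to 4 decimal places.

k=0: u−w=26.3370, u+w=1.5950; √(b/2)=2.8460, √(2b)=5.6921; F=2.8460×26.337=74.9564, v=1.5950/5.6921=0.2802
k=1: u−w=-25.6270, u+w=-5.6250; √(b/2)=2.8460, √(2b)=5.6921; F=2.8460×(-25.627)=-72.9357, v=-5.6250/5.6921=-0.9882
k=2: u−w=11.6480, u+w=-18.5000; √(b/2)=2.8460, √(2b)=5.6921; F=2.8460×11.648=33.1508, v=-18.5000/5.6921=-3.2501
k=3: u−w=38.3390, u+w=-9.1810; √(b/2)=2.8460, √(2b)=5.6921; F=2.8460×38.339=109.1147, v=-9.1810/5.6921=-1.6129
k=4: u−w=17.2650, u+w=-35.4270; √(b/2)=2.8460, √(2b)=5.6921; F=2.8460×17.265=49.1371, v=-35.4270/5.6921=-6.2239

0: F=74.9564 v=0.2802
1: F=-72.9357 v=-0.9882
2: F=33.1508 v=-3.2501
3: F=109.1147 v=-1.6129
4: F=49.1371 v=-6.2239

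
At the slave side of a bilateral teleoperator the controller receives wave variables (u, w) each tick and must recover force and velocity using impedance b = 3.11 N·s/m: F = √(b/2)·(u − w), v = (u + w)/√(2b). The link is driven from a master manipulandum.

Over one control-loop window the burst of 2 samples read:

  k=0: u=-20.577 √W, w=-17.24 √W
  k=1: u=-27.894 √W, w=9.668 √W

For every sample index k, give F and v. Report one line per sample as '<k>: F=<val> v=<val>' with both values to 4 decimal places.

k=0: u−w=-3.3370, u+w=-37.8170; √(b/2)=1.2470, √(2b)=2.4940; F=1.2470×(-3.337)=-4.1612, v=-37.8170/2.4940=-15.1632
k=1: u−w=-37.5620, u+w=-18.2260; √(b/2)=1.2470, √(2b)=2.4940; F=1.2470×(-37.562)=-46.8397, v=-18.2260/2.4940=-7.3080

0: F=-4.1612 v=-15.1632
1: F=-46.8397 v=-7.3080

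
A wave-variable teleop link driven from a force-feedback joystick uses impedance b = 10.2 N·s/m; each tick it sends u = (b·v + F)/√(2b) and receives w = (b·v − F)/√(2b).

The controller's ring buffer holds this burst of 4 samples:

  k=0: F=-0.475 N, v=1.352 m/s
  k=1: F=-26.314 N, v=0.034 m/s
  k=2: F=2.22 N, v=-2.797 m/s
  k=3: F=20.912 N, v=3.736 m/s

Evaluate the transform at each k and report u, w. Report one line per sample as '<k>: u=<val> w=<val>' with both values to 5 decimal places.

0: u=2.94808 w=3.15841
1: u=-5.74923 w=5.90280
2: u=-5.82500 w=-6.80803
3: u=13.06707 w=3.80708

k=0: b·v=10.2×1.352=13.79040; √(2b)=4.51664; u=(13.79040+(-0.475))/4.51664=2.94808, w=(13.79040−(-0.475))/4.51664=3.15841
k=1: b·v=10.2×0.034=0.34680; √(2b)=4.51664; u=(0.34680+(-26.314))/4.51664=-5.74923, w=(0.34680−(-26.314))/4.51664=5.90280
k=2: b·v=10.2×(-2.797)=-28.52940; √(2b)=4.51664; u=(-28.52940+2.22)/4.51664=-5.82500, w=(-28.52940−2.22)/4.51664=-6.80803
k=3: b·v=10.2×3.736=38.10720; √(2b)=4.51664; u=(38.10720+20.912)/4.51664=13.06707, w=(38.10720−20.912)/4.51664=3.80708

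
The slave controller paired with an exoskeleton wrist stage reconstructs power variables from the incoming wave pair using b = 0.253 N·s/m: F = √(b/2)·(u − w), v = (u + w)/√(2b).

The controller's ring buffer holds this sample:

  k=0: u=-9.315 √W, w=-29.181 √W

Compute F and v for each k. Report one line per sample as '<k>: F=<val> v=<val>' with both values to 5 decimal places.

k=0: u−w=19.86600, u+w=-38.49600; √(b/2)=0.35567, √(2b)=0.71134; F=0.35567×19.866=7.06571, v=-38.49600/0.71134=-54.11783

0: F=7.06571 v=-54.11783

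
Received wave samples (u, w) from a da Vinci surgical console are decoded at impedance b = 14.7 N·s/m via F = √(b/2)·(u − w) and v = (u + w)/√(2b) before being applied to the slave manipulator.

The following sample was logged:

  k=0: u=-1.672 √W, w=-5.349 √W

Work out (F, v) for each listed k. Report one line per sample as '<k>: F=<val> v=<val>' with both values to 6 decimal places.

0: F=9.968672 v=-1.294867

k=0: u−w=3.677000, u+w=-7.021000; √(b/2)=2.711088, √(2b)=5.422177; F=2.711088×3.677=9.968672, v=-7.021000/5.422177=-1.294867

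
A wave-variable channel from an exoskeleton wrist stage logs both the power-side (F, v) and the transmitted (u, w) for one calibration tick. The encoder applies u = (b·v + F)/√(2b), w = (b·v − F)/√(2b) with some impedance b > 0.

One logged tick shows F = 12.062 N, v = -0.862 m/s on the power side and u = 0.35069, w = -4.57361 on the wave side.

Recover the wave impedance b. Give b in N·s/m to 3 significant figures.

b = 12 N·s/m

u + w = -4.22292;  u + w = √(2b)·v, so √(2b) = -4.22292/(-0.862) = 4.89898.
b = (√(2b))²/2 = 24.00000/2 = 12.00000.
(Check via u − w = 2F/√(2b): u − w = 4.92430, 2F/√(2b) = 4.92429.)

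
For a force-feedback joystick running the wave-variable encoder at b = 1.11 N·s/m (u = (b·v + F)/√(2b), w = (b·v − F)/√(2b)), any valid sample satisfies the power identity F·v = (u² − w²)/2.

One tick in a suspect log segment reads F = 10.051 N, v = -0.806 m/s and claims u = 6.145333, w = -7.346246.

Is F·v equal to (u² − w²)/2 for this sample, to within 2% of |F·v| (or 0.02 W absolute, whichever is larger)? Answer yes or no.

F·v = 10.051×(-0.806) = -8.101106 W.
(u² − w²)/2 = (37.765118 − 53.967330)/2 = -8.101106 W.
|Δ| = 0.000000;  2% of max(1, |F·v|) = 0.162022.

yes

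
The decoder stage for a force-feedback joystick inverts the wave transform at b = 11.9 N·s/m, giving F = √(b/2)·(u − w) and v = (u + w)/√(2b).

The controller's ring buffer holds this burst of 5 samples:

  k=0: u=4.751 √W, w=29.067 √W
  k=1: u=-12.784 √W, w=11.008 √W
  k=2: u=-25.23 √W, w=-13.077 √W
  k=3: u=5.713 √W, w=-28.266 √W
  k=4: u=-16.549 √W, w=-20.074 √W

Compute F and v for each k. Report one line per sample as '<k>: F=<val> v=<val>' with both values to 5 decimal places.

k=0: u−w=-24.31600, u+w=33.81800; √(b/2)=2.43926, √(2b)=4.87852; F=2.43926×(-24.316)=-59.31310, v=33.81800/4.87852=6.93201
k=1: u−w=-23.79200, u+w=-1.77600; √(b/2)=2.43926, √(2b)=4.87852; F=2.43926×(-23.792)=-58.03493, v=-1.77600/4.87852=-0.36404
k=2: u−w=-12.15300, u+w=-38.30700; √(b/2)=2.43926, √(2b)=4.87852; F=2.43926×(-12.153)=-29.64435, v=-38.30700/4.87852=-7.85217
k=3: u−w=33.97900, u+w=-22.55300; √(b/2)=2.43926, √(2b)=4.87852; F=2.43926×33.979=82.88369, v=-22.55300/4.87852=-4.62291
k=4: u−w=3.52500, u+w=-36.62300; √(b/2)=2.43926, √(2b)=4.87852; F=2.43926×3.525=8.59840, v=-36.62300/4.87852=-7.50698

0: F=-59.31310 v=6.93201
1: F=-58.03493 v=-0.36404
2: F=-29.64435 v=-7.85217
3: F=82.88369 v=-4.62291
4: F=8.59840 v=-7.50698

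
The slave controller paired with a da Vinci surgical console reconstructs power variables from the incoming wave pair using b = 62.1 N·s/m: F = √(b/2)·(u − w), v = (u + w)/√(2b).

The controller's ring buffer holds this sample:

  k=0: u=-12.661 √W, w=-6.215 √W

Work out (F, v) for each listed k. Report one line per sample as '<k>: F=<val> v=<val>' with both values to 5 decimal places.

k=0: u−w=-6.44600, u+w=-18.87600; √(b/2)=5.57225, √(2b)=11.14451; F=5.57225×(-6.446)=-35.91874, v=-18.87600/11.14451=-1.69375

0: F=-35.91874 v=-1.69375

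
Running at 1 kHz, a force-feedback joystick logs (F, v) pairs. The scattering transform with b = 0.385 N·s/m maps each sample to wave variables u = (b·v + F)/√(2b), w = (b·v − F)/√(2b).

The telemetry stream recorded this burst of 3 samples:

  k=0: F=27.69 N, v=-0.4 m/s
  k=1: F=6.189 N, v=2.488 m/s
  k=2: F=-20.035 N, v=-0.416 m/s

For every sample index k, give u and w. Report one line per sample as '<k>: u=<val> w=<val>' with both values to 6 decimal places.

k=0: b·v=0.385×(-0.4)=-0.154000; √(2b)=0.877496; u=(-0.154000+27.69)/0.877496=31.380184, w=(-0.154000−27.69)/0.877496=-31.731183
k=1: b·v=0.385×2.488=0.957880; √(2b)=0.877496; u=(0.957880+6.189)/0.877496=8.144626, w=(0.957880−6.189)/0.877496=-5.961415
k=2: b·v=0.385×(-0.416)=-0.160160; √(2b)=0.877496; u=(-0.160160+(-20.035))/0.877496=-23.014521, w=(-0.160160−(-20.035))/0.877496=22.649482

0: u=31.380184 w=-31.731183
1: u=8.144626 w=-5.961415
2: u=-23.014521 w=22.649482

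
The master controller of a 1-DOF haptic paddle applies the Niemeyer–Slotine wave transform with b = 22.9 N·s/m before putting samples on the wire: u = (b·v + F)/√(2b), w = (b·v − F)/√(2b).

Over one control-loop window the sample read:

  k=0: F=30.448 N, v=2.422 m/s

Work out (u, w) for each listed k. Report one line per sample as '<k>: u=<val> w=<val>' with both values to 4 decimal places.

0: u=12.6946 w=3.6964

k=0: b·v=22.9×2.422=55.4638; √(2b)=6.7676; u=(55.4638+30.448)/6.7676=12.6946, w=(55.4638−30.448)/6.7676=3.6964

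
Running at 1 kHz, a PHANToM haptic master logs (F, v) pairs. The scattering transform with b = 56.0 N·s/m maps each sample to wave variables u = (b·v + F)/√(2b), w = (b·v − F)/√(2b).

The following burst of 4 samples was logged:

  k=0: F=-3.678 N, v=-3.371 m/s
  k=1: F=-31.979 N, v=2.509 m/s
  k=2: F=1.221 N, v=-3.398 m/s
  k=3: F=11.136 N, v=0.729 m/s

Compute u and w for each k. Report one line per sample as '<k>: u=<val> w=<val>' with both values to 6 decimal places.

0: u=-18.185194 w=-17.490117
1: u=10.254649 w=16.298112
2: u=-17.865152 w=-18.095900
3: u=4.909759 w=2.805252

k=0: b·v=56.0×(-3.371)=-188.776000; √(2b)=10.583005; u=(-188.776000+(-3.678))/10.583005=-18.185194, w=(-188.776000−(-3.678))/10.583005=-17.490117
k=1: b·v=56.0×2.509=140.504000; √(2b)=10.583005; u=(140.504000+(-31.979))/10.583005=10.254649, w=(140.504000−(-31.979))/10.583005=16.298112
k=2: b·v=56.0×(-3.398)=-190.288000; √(2b)=10.583005; u=(-190.288000+1.221)/10.583005=-17.865152, w=(-190.288000−1.221)/10.583005=-18.095900
k=3: b·v=56.0×0.729=40.824000; √(2b)=10.583005; u=(40.824000+11.136)/10.583005=4.909759, w=(40.824000−11.136)/10.583005=2.805252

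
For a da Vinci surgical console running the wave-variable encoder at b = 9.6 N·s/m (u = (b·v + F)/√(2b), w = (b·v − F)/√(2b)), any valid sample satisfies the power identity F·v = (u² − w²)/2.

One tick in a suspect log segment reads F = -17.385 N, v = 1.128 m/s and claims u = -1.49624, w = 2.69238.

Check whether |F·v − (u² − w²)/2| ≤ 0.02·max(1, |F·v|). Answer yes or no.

no

F·v = (-17.385)×1.128 = -19.6103 W.
(u² − w²)/2 = (2.2387 − 7.2489)/2 = -2.5051 W.
|Δ| = 17.1052;  2% of max(1, |F·v|) = 0.3922.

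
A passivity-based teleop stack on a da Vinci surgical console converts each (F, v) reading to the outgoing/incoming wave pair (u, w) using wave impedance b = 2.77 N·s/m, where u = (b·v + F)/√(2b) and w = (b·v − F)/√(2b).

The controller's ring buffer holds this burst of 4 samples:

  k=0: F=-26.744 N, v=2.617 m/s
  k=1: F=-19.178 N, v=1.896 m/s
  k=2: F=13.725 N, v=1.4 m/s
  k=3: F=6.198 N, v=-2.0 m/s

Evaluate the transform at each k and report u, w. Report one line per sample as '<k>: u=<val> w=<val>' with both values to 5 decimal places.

k=0: b·v=2.77×2.617=7.24909; √(2b)=2.35372; u=(7.24909+(-26.744))/2.35372=-8.28259, w=(7.24909−(-26.744))/2.35372=14.44228
k=1: b·v=2.77×1.896=5.25192; √(2b)=2.35372; u=(5.25192+(-19.178))/2.35372=-5.91662, w=(5.25192−(-19.178))/2.35372=10.37928
k=2: b·v=2.77×1.4=3.87800; √(2b)=2.35372; u=(3.87800+13.725)/2.35372=7.47880, w=(3.87800−13.725)/2.35372=-4.18359
k=3: b·v=2.77×(-2.0)=-5.54000; √(2b)=2.35372; u=(-5.54000+6.198)/2.35372=0.27956, w=(-5.54000−6.198)/2.35372=-4.98700

0: u=-8.28259 w=14.44228
1: u=-5.91662 w=10.37928
2: u=7.47880 w=-4.18359
3: u=0.27956 w=-4.98700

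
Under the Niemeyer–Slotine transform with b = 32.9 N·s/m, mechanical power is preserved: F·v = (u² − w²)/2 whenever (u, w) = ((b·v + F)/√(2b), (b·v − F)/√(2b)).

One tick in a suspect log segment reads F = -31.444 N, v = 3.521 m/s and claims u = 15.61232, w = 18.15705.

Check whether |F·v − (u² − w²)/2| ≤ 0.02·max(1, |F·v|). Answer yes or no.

F·v = (-31.444)×3.521 = -110.71432 W.
(u² − w²)/2 = (243.74454 − 329.67846)/2 = -42.96696 W.
|Δ| = 67.74736;  2% of max(1, |F·v|) = 2.21429.

no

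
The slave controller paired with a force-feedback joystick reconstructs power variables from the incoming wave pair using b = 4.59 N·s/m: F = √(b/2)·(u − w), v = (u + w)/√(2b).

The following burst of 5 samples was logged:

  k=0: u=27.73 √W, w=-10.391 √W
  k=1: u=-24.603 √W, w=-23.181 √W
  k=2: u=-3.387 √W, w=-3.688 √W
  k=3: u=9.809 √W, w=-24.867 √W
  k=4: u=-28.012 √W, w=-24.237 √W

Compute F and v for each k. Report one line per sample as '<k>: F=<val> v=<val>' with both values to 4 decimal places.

k=0: u−w=38.1210, u+w=17.3390; √(b/2)=1.5149, √(2b)=3.0299; F=1.5149×38.121=57.7505, v=17.3390/3.0299=5.7227
k=1: u−w=-1.4220, u+w=-47.7840; √(b/2)=1.5149, √(2b)=3.0299; F=1.5149×(-1.422)=-2.1542, v=-47.7840/3.0299=-15.7711
k=2: u−w=0.3010, u+w=-7.0750; √(b/2)=1.5149, √(2b)=3.0299; F=1.5149×0.301=0.4560, v=-7.0750/3.0299=-2.3351
k=3: u−w=34.6760, u+w=-15.0580; √(b/2)=1.5149, √(2b)=3.0299; F=1.5149×34.676=52.5316, v=-15.0580/3.0299=-4.9699
k=4: u−w=-3.7750, u+w=-52.2490; √(b/2)=1.5149, √(2b)=3.0299; F=1.5149×(-3.775)=-5.7188, v=-52.2490/3.0299=-17.2447

0: F=57.7505 v=5.7227
1: F=-2.1542 v=-15.7711
2: F=0.4560 v=-2.3351
3: F=52.5316 v=-4.9699
4: F=-5.7188 v=-17.2447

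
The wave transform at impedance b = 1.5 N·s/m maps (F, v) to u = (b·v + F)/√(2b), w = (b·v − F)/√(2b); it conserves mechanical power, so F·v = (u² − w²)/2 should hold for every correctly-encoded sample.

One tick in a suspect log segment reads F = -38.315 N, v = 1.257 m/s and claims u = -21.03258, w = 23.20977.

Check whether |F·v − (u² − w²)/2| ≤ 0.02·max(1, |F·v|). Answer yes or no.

yes

F·v = (-38.315)×1.257 = -48.16195 W.
(u² − w²)/2 = (442.36942 − 538.69342)/2 = -48.16200 W.
|Δ| = 0.00005;  2% of max(1, |F·v|) = 0.96324.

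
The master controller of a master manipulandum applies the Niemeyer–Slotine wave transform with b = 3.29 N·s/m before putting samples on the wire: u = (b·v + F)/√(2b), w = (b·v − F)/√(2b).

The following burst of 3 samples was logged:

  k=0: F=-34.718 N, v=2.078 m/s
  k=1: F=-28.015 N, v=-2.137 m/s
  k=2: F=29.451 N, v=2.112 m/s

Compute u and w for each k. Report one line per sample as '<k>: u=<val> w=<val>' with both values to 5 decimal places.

k=0: b·v=3.29×2.078=6.83662; √(2b)=2.56515; u=(6.83662+(-34.718))/2.56515=-10.86929, w=(6.83662−(-34.718))/2.56515=16.19968
k=1: b·v=3.29×(-2.137)=-7.03073; √(2b)=2.56515; u=(-7.03073+(-28.015))/2.56515=-13.66225, w=(-7.03073−(-28.015))/2.56515=8.18052
k=2: b·v=3.29×2.112=6.94848; √(2b)=2.56515; u=(6.94848+29.451)/2.56515=14.18999, w=(6.94848−29.451)/2.56515=-8.77240

0: u=-10.86929 w=16.19968
1: u=-13.66225 w=8.18052
2: u=14.18999 w=-8.77240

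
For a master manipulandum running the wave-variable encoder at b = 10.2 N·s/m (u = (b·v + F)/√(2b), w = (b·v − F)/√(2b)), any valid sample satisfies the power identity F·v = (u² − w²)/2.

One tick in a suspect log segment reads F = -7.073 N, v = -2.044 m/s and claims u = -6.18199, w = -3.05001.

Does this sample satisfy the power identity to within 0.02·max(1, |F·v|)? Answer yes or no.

yes

F·v = (-7.073)×(-2.044) = 14.4572 W.
(u² − w²)/2 = (38.2170 − 9.3026)/2 = 14.4572 W.
|Δ| = 0.0000;  2% of max(1, |F·v|) = 0.2891.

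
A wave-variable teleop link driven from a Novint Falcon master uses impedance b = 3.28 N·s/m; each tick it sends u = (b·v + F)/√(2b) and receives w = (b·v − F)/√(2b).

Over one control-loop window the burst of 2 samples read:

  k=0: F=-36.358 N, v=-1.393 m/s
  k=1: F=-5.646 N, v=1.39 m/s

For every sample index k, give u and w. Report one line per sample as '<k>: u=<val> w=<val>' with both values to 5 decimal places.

0: u=-15.97932 w=12.41150
1: u=-0.42432 w=3.98446

k=0: b·v=3.28×(-1.393)=-4.56904; √(2b)=2.56125; u=(-4.56904+(-36.358))/2.56125=-15.97932, w=(-4.56904−(-36.358))/2.56125=12.41150
k=1: b·v=3.28×1.39=4.55920; √(2b)=2.56125; u=(4.55920+(-5.646))/2.56125=-0.42432, w=(4.55920−(-5.646))/2.56125=3.98446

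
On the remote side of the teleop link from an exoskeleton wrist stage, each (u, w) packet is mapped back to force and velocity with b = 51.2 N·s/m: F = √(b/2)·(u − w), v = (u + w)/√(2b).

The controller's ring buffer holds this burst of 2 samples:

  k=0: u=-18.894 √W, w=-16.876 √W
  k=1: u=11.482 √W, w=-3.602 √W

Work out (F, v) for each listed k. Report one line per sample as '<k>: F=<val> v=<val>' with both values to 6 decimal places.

k=0: u−w=-2.018000, u+w=-35.770000; √(b/2)=5.059644, √(2b)=10.119289; F=5.059644×(-2.018)=-10.210362, v=-35.770000/10.119289=-3.534833
k=1: u−w=15.084000, u+w=7.880000; √(b/2)=5.059644, √(2b)=10.119289; F=5.059644×15.084=76.319674, v=7.880000/10.119289=0.778711

0: F=-10.210362 v=-3.534833
1: F=76.319674 v=0.778711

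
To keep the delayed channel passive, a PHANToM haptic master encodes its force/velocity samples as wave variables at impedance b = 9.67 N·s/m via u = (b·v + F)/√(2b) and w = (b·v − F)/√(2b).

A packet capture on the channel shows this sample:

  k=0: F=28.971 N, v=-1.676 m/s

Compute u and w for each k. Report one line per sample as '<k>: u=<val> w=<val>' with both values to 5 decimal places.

k=0: b·v=9.67×(-1.676)=-16.20692; √(2b)=4.39773; u=(-16.20692+28.971)/4.39773=2.90243, w=(-16.20692−28.971)/4.39773=-10.27302

0: u=2.90243 w=-10.27302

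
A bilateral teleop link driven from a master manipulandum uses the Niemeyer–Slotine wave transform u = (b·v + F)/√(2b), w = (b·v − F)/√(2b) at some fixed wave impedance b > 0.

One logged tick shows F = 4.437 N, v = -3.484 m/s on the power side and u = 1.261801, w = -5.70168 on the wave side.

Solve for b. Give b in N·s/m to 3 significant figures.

u + w = -4.439879;  u + w = √(2b)·v, so √(2b) = -4.439879/(-3.484) = 1.274363.
b = (√(2b))²/2 = 1.624000/2 = 0.812000.
(Check via u − w = 2F/√(2b): u − w = 6.963481, 2F/√(2b) = 6.963482.)

b = 0.812 N·s/m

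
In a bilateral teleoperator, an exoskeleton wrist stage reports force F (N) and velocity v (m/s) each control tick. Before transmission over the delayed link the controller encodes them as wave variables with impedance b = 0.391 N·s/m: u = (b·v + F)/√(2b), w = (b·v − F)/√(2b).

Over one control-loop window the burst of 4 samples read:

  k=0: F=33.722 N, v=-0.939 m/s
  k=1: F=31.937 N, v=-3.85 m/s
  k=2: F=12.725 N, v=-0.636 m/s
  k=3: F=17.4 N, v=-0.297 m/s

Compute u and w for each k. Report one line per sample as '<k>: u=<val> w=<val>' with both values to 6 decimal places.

0: u=37.718606 w=-38.548970
1: u=34.412967 w=-37.817552
2: u=14.108579 w=-14.670998
3: u=19.545091 w=-19.807730

k=0: b·v=0.391×(-0.939)=-0.367149; √(2b)=0.884308; u=(-0.367149+33.722)/0.884308=37.718606, w=(-0.367149−33.722)/0.884308=-38.548970
k=1: b·v=0.391×(-3.85)=-1.505350; √(2b)=0.884308; u=(-1.505350+31.937)/0.884308=34.412967, w=(-1.505350−31.937)/0.884308=-37.817552
k=2: b·v=0.391×(-0.636)=-0.248676; √(2b)=0.884308; u=(-0.248676+12.725)/0.884308=14.108579, w=(-0.248676−12.725)/0.884308=-14.670998
k=3: b·v=0.391×(-0.297)=-0.116127; √(2b)=0.884308; u=(-0.116127+17.4)/0.884308=19.545091, w=(-0.116127−17.4)/0.884308=-19.807730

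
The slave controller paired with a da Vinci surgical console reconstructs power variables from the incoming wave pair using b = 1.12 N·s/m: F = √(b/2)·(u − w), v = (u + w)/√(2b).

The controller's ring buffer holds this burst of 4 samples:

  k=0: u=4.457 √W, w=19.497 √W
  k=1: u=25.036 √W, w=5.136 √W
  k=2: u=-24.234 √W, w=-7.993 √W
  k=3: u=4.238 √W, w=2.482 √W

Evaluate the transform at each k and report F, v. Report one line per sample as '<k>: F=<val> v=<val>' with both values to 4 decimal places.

k=0: u−w=-15.0400, u+w=23.9540; √(b/2)=0.7483, √(2b)=1.4967; F=0.7483×(-15.04)=-11.2549, v=23.9540/1.4967=16.0049
k=1: u−w=19.9000, u+w=30.1720; √(b/2)=0.7483, √(2b)=1.4967; F=0.7483×19.9=14.8918, v=30.1720/1.4967=20.1595
k=2: u−w=-16.2410, u+w=-32.2270; √(b/2)=0.7483, √(2b)=1.4967; F=0.7483×(-16.241)=-12.1537, v=-32.2270/1.4967=-21.5326
k=3: u−w=1.7560, u+w=6.7200; √(b/2)=0.7483, √(2b)=1.4967; F=0.7483×1.756=1.3141, v=6.7200/1.4967=4.4900

0: F=-11.2549 v=16.0049
1: F=14.8918 v=20.1595
2: F=-12.1537 v=-21.5326
3: F=1.3141 v=4.4900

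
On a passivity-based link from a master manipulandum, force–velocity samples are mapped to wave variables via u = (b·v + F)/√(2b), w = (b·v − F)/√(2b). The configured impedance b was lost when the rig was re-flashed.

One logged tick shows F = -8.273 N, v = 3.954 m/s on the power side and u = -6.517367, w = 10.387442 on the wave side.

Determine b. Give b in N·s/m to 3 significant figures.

b = 0.479 N·s/m

u + w = 3.870075;  u + w = √(2b)·v, so √(2b) = 3.870075/3.954 = 0.978775.
b = (√(2b))²/2 = 0.958000/2 = 0.479000.
(Check via u − w = 2F/√(2b): u − w = -16.904809, 2F/√(2b) = -16.904810.)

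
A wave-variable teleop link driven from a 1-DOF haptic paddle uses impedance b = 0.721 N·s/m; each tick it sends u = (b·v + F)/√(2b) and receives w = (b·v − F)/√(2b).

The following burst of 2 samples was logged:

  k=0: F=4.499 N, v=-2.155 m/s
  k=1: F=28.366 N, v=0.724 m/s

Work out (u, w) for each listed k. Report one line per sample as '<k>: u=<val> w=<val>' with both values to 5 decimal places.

0: u=2.45267 w=-5.04046
1: u=24.05664 w=-23.18723

k=0: b·v=0.721×(-2.155)=-1.55375; √(2b)=1.20083; u=(-1.55375+4.499)/1.20083=2.45267, w=(-1.55375−4.499)/1.20083=-5.04046
k=1: b·v=0.721×0.724=0.52200; √(2b)=1.20083; u=(0.52200+28.366)/1.20083=24.05664, w=(0.52200−28.366)/1.20083=-23.18723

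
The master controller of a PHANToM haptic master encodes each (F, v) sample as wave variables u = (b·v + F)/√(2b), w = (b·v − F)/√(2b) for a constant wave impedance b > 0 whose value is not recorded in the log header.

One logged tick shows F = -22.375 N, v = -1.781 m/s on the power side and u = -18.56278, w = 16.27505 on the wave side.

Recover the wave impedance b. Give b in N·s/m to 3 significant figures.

u + w = -2.2877;  u + w = √(2b)·v, so √(2b) = -2.2877/(-1.781) = 1.2845.
b = (√(2b))²/2 = 1.6500/2 = 0.8250.
(Check via u − w = 2F/√(2b): u − w = -34.8378, 2F/√(2b) = -34.8379.)

b = 0.825 N·s/m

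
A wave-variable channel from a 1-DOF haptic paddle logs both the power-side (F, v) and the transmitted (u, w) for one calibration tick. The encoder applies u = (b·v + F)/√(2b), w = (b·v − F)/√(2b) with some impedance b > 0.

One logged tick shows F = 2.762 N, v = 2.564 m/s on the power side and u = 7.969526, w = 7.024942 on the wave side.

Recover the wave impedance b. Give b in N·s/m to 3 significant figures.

b = 17.1 N·s/m

u + w = 14.994468;  u + w = √(2b)·v, so √(2b) = 14.994468/2.564 = 5.848076.
b = (√(2b))²/2 = 34.199998/2 = 17.099999.
(Check via u − w = 2F/√(2b): u − w = 0.944584, 2F/√(2b) = 0.944584.)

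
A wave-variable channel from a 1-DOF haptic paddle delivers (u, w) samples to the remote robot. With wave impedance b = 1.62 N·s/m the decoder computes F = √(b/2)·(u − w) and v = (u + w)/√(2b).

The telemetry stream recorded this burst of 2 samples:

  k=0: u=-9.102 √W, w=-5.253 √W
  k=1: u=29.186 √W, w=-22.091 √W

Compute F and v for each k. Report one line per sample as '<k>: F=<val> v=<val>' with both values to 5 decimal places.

k=0: u−w=-3.84900, u+w=-14.35500; √(b/2)=0.90000, √(2b)=1.80000; F=0.90000×(-3.849)=-3.46410, v=-14.35500/1.80000=-7.97500
k=1: u−w=51.27700, u+w=7.09500; √(b/2)=0.90000, √(2b)=1.80000; F=0.90000×51.277=46.14930, v=7.09500/1.80000=3.94167

0: F=-3.46410 v=-7.97500
1: F=46.14930 v=3.94167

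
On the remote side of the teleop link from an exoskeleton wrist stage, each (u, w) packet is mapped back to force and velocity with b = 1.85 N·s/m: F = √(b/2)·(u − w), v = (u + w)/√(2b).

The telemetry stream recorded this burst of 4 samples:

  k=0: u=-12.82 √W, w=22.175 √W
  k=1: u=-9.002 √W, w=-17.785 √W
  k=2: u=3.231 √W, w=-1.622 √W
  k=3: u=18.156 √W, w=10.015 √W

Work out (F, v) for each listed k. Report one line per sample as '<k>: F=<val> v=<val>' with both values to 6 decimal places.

0: F=-33.657113 v=4.863433
1: F=8.447219 v=-13.925898
2: F=4.667466 v=0.836479
3: F=7.829763 v=14.645406

k=0: u−w=-34.995000, u+w=9.355000; √(b/2)=0.961769, √(2b)=1.923538; F=0.961769×(-34.995)=-33.657113, v=9.355000/1.923538=4.863433
k=1: u−w=8.783000, u+w=-26.787000; √(b/2)=0.961769, √(2b)=1.923538; F=0.961769×8.783=8.447219, v=-26.787000/1.923538=-13.925898
k=2: u−w=4.853000, u+w=1.609000; √(b/2)=0.961769, √(2b)=1.923538; F=0.961769×4.853=4.667466, v=1.609000/1.923538=0.836479
k=3: u−w=8.141000, u+w=28.171000; √(b/2)=0.961769, √(2b)=1.923538; F=0.961769×8.141=7.829763, v=28.171000/1.923538=14.645406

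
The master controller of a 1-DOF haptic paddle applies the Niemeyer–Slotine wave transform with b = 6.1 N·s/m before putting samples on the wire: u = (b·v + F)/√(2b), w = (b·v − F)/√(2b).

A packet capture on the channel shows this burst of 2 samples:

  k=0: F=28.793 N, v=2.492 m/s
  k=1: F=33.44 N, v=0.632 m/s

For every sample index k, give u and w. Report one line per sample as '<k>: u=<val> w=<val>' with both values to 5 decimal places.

k=0: b·v=6.1×2.492=15.20120; √(2b)=3.49285; u=(15.20120+28.793)/3.49285=12.59550, w=(15.20120−28.793)/3.49285=-3.89132
k=1: b·v=6.1×0.632=3.85520; √(2b)=3.49285; u=(3.85520+33.44)/3.49285=10.67758, w=(3.85520−33.44)/3.49285=-8.47010

0: u=12.59550 w=-3.89132
1: u=10.67758 w=-8.47010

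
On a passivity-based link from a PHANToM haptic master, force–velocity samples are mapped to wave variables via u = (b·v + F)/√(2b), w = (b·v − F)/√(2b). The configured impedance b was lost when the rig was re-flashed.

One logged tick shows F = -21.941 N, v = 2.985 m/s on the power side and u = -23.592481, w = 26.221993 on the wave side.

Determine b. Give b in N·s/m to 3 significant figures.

b = 0.388 N·s/m

u + w = 2.629512;  u + w = √(2b)·v, so √(2b) = 2.629512/2.985 = 0.880909.
b = (√(2b))²/2 = 0.776000/2 = 0.388000.
(Check via u − w = 2F/√(2b): u − w = -49.814474, 2F/√(2b) = -49.814479.)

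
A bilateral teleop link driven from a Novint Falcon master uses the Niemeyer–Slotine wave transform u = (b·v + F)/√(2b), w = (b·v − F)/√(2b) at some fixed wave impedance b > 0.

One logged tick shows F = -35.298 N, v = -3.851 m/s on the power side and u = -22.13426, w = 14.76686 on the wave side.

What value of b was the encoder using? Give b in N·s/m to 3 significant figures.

u + w = -7.36740;  u + w = √(2b)·v, so √(2b) = -7.36740/(-3.851) = 1.91311.
b = (√(2b))²/2 = 3.66000/2 = 1.83000.
(Check via u − w = 2F/√(2b): u − w = -36.90112, 2F/√(2b) = -36.90110.)

b = 1.83 N·s/m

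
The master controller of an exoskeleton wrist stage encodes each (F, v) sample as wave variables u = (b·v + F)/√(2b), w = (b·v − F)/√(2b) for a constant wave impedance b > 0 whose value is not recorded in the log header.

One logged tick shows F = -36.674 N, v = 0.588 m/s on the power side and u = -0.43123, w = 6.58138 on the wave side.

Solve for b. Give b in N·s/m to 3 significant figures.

u + w = 6.1502;  u + w = √(2b)·v, so √(2b) = 6.1502/0.588 = 10.4594.
b = (√(2b))²/2 = 109.3999/2 = 54.6999.
(Check via u − w = 2F/√(2b): u − w = -7.0126, 2F/√(2b) = -7.0126.)

b = 54.7 N·s/m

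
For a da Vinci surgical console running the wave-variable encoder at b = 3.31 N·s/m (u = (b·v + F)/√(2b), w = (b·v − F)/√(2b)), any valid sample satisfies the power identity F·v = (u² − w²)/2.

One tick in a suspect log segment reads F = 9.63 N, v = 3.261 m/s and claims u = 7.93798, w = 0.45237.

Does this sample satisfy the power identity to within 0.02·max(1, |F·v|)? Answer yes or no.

F·v = 9.63×3.261 = 31.4034 W.
(u² − w²)/2 = (63.0115 − 0.2046)/2 = 31.4034 W.
|Δ| = 0.0000;  2% of max(1, |F·v|) = 0.6281.

yes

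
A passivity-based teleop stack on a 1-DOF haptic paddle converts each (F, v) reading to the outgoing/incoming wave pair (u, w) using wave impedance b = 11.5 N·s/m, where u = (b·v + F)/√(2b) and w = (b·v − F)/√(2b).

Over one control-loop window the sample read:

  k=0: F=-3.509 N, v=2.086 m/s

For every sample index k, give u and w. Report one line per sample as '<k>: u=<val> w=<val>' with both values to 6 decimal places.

0: u=4.270375 w=5.733729

k=0: b·v=11.5×2.086=23.989000; √(2b)=4.795832; u=(23.989000+(-3.509))/4.795832=4.270375, w=(23.989000−(-3.509))/4.795832=5.733729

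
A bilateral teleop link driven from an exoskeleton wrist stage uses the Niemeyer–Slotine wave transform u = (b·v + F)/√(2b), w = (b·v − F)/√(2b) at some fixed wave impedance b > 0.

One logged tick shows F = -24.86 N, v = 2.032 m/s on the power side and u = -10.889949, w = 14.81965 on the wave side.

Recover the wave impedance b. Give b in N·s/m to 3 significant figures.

b = 1.87 N·s/m

u + w = 3.929701;  u + w = √(2b)·v, so √(2b) = 3.929701/2.032 = 1.933908.
b = (√(2b))²/2 = 3.740000/2 = 1.870000.
(Check via u − w = 2F/√(2b): u − w = -25.709599, 2F/√(2b) = -25.709600.)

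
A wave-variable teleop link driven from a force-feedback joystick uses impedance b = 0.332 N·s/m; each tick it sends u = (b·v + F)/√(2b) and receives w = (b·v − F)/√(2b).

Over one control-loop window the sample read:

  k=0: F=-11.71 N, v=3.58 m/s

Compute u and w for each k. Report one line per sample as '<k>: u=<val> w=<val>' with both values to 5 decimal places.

0: u=-12.91193 w=15.82914

k=0: b·v=0.332×3.58=1.18856; √(2b)=0.81486; u=(1.18856+(-11.71))/0.81486=-12.91193, w=(1.18856−(-11.71))/0.81486=15.82914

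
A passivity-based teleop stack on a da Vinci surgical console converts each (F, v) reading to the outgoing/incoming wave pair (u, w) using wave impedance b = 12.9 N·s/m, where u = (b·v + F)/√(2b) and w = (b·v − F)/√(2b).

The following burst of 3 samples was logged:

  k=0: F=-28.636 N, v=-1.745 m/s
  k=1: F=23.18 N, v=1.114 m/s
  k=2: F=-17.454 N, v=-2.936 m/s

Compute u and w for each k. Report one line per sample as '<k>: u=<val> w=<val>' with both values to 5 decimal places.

0: u=-10.06946 w=1.20596
1: u=7.39277 w=-1.73435
2: u=-10.89277 w=-4.02026

k=0: b·v=12.9×(-1.745)=-22.51050; √(2b)=5.07937; u=(-22.51050+(-28.636))/5.07937=-10.06946, w=(-22.51050−(-28.636))/5.07937=1.20596
k=1: b·v=12.9×1.114=14.37060; √(2b)=5.07937; u=(14.37060+23.18)/5.07937=7.39277, w=(14.37060−23.18)/5.07937=-1.73435
k=2: b·v=12.9×(-2.936)=-37.87440; √(2b)=5.07937; u=(-37.87440+(-17.454))/5.07937=-10.89277, w=(-37.87440−(-17.454))/5.07937=-4.02026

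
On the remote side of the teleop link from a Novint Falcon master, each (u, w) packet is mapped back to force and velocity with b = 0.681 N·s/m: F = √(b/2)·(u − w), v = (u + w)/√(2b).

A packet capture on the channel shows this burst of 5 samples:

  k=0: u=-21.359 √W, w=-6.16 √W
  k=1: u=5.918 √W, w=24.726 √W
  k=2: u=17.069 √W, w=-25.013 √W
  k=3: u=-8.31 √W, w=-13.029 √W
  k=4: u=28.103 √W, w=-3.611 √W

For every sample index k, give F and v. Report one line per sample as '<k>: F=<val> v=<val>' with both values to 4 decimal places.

0: F=-8.8690 v=-23.5800
1: F=-10.9749 v=26.2577
2: F=24.5558 v=-6.8069
3: F=2.7536 v=-18.2846
4: F=18.5059 v=20.9863

k=0: u−w=-15.1990, u+w=-27.5190; √(b/2)=0.5835, √(2b)=1.1670; F=0.5835×(-15.199)=-8.8690, v=-27.5190/1.1670=-23.5800
k=1: u−w=-18.8080, u+w=30.6440; √(b/2)=0.5835, √(2b)=1.1670; F=0.5835×(-18.808)=-10.9749, v=30.6440/1.1670=26.2577
k=2: u−w=42.0820, u+w=-7.9440; √(b/2)=0.5835, √(2b)=1.1670; F=0.5835×42.082=24.5558, v=-7.9440/1.1670=-6.8069
k=3: u−w=4.7190, u+w=-21.3390; √(b/2)=0.5835, √(2b)=1.1670; F=0.5835×4.719=2.7536, v=-21.3390/1.1670=-18.2846
k=4: u−w=31.7140, u+w=24.4920; √(b/2)=0.5835, √(2b)=1.1670; F=0.5835×31.714=18.5059, v=24.4920/1.1670=20.9863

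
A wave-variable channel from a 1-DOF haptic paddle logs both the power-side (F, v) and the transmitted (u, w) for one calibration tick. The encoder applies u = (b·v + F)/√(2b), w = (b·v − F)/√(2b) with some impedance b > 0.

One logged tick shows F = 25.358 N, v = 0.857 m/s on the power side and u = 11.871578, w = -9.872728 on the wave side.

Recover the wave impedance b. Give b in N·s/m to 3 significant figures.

u + w = 1.998850;  u + w = √(2b)·v, so √(2b) = 1.998850/0.857 = 2.332380.
b = (√(2b))²/2 = 5.439998/2 = 2.719999.
(Check via u − w = 2F/√(2b): u − w = 21.744306, 2F/√(2b) = 21.744309.)

b = 2.72 N·s/m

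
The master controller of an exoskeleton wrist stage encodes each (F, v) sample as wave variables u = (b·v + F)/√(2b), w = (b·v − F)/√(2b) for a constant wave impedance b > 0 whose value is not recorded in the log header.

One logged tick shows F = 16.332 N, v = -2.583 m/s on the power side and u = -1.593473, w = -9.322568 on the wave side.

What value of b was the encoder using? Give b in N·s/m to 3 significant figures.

b = 8.93 N·s/m

u + w = -10.916041;  u + w = √(2b)·v, so √(2b) = -10.916041/(-2.583) = 4.226110.
b = (√(2b))²/2 = 17.860002/2 = 8.930001.
(Check via u − w = 2F/√(2b): u − w = 7.729095, 2F/√(2b) = 7.729094.)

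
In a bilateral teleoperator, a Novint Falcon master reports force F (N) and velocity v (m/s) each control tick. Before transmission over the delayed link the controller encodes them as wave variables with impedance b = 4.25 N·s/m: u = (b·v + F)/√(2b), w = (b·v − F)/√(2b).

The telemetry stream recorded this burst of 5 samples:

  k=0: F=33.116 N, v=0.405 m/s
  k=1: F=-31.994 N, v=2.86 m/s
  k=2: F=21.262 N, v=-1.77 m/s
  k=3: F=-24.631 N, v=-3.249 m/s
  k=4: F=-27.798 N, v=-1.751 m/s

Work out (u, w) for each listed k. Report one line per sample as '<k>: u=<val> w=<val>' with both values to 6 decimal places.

0: u=11.949078 w=-10.768310
1: u=-6.804721 w=15.142982
2: u=4.712610 w=-9.873002
3: u=-13.184554 w=3.712173
4: u=-12.087135 w=6.982136

k=0: b·v=4.25×0.405=1.721250; √(2b)=2.915476; u=(1.721250+33.116)/2.915476=11.949078, w=(1.721250−33.116)/2.915476=-10.768310
k=1: b·v=4.25×2.86=12.155000; √(2b)=2.915476; u=(12.155000+(-31.994))/2.915476=-6.804721, w=(12.155000−(-31.994))/2.915476=15.142982
k=2: b·v=4.25×(-1.77)=-7.522500; √(2b)=2.915476; u=(-7.522500+21.262)/2.915476=4.712610, w=(-7.522500−21.262)/2.915476=-9.873002
k=3: b·v=4.25×(-3.249)=-13.808250; √(2b)=2.915476; u=(-13.808250+(-24.631))/2.915476=-13.184554, w=(-13.808250−(-24.631))/2.915476=3.712173
k=4: b·v=4.25×(-1.751)=-7.441750; √(2b)=2.915476; u=(-7.441750+(-27.798))/2.915476=-12.087135, w=(-7.441750−(-27.798))/2.915476=6.982136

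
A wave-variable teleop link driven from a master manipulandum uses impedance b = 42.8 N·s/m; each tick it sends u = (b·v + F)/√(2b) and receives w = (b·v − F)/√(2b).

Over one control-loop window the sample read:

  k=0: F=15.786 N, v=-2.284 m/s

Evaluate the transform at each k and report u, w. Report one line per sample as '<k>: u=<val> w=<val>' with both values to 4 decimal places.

0: u=-8.8596 w=-12.2720

k=0: b·v=42.8×(-2.284)=-97.7552; √(2b)=9.2520; u=(-97.7552+15.786)/9.2520=-8.8596, w=(-97.7552−15.786)/9.2520=-12.2720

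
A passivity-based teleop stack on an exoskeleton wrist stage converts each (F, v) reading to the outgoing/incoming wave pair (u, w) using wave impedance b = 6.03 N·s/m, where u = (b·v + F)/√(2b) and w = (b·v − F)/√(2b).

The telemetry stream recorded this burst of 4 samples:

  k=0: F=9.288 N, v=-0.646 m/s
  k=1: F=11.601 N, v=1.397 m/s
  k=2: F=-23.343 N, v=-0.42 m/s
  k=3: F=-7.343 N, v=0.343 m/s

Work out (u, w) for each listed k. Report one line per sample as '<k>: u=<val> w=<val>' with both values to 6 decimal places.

0: u=1.552838 w=-3.796235
1: u=5.766296 w=-0.914863
2: u=-7.451038 w=5.992482
3: u=-1.518885 w=2.710039

k=0: b·v=6.03×(-0.646)=-3.895380; √(2b)=3.472751; u=(-3.895380+9.288)/3.472751=1.552838, w=(-3.895380−9.288)/3.472751=-3.796235
k=1: b·v=6.03×1.397=8.423910; √(2b)=3.472751; u=(8.423910+11.601)/3.472751=5.766296, w=(8.423910−11.601)/3.472751=-0.914863
k=2: b·v=6.03×(-0.42)=-2.532600; √(2b)=3.472751; u=(-2.532600+(-23.343))/3.472751=-7.451038, w=(-2.532600−(-23.343))/3.472751=5.992482
k=3: b·v=6.03×0.343=2.068290; √(2b)=3.472751; u=(2.068290+(-7.343))/3.472751=-1.518885, w=(2.068290−(-7.343))/3.472751=2.710039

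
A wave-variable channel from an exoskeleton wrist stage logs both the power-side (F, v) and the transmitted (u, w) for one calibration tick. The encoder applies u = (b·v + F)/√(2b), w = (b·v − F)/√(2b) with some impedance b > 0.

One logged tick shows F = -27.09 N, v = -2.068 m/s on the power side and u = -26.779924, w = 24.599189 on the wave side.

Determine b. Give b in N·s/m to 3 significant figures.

b = 0.556 N·s/m

u + w = -2.180735;  u + w = √(2b)·v, so √(2b) = -2.180735/(-2.068) = 1.054514.
b = (√(2b))²/2 = 1.112000/2 = 0.556000.
(Check via u − w = 2F/√(2b): u − w = -51.379113, 2F/√(2b) = -51.379118.)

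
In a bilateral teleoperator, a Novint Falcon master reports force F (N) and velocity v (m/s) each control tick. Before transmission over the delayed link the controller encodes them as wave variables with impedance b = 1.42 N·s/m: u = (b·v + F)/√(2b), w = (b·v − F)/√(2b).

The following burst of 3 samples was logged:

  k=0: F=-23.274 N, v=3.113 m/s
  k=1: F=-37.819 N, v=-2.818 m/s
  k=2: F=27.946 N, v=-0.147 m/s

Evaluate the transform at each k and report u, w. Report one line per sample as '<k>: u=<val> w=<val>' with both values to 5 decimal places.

k=0: b·v=1.42×3.113=4.42046; √(2b)=1.68523; u=(4.42046+(-23.274))/1.68523=-11.18752, w=(4.42046−(-23.274))/1.68523=16.43364
k=1: b·v=1.42×(-2.818)=-4.00156; √(2b)=1.68523; u=(-4.00156+(-37.819))/1.68523=-24.81594, w=(-4.00156−(-37.819))/1.68523=20.06696
k=2: b·v=1.42×(-0.147)=-0.20874; √(2b)=1.68523; u=(-0.20874+27.946)/1.68523=16.45904, w=(-0.20874−27.946)/1.68523=-16.70676

0: u=-11.18752 w=16.43364
1: u=-24.81594 w=20.06696
2: u=16.45904 w=-16.70676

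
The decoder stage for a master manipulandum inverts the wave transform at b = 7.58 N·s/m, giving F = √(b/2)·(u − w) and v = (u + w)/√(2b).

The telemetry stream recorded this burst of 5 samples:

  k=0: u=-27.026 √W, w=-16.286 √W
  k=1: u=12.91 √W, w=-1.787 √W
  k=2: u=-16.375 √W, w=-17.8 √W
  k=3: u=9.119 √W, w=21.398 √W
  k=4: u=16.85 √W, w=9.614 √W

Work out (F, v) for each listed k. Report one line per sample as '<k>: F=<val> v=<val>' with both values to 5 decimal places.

k=0: u−w=-10.74000, u+w=-43.31200; √(b/2)=1.94679, √(2b)=3.89358; F=1.94679×(-10.74)=-20.90855, v=-43.31200/3.89358=-11.12394
k=1: u−w=14.69700, u+w=11.12300; √(b/2)=1.94679, √(2b)=3.89358; F=1.94679×14.697=28.61201, v=11.12300/3.89358=2.85675
k=2: u−w=1.42500, u+w=-34.17500; √(b/2)=1.94679, √(2b)=3.89358; F=1.94679×1.425=2.77418, v=-34.17500/3.89358=-8.77726
k=3: u−w=-12.27900, u+w=30.51700; √(b/2)=1.94679, √(2b)=3.89358; F=1.94679×(-12.279)=-23.90466, v=30.51700/3.89358=7.83776
k=4: u−w=7.23600, u+w=26.46400; √(b/2)=1.94679, √(2b)=3.89358; F=1.94679×7.236=14.08699, v=26.46400/3.89358=6.79682

0: F=-20.90855 v=-11.12394
1: F=28.61201 v=2.85675
2: F=2.77418 v=-8.77726
3: F=-23.90466 v=7.83776
4: F=14.08699 v=6.79682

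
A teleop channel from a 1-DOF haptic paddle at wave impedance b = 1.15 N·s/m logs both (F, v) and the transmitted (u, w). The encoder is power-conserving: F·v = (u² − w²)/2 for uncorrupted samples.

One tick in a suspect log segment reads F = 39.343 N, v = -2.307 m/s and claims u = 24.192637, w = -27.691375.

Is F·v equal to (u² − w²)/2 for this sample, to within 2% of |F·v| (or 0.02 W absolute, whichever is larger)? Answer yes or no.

yes

F·v = 39.343×(-2.307) = -90.764301 W.
(u² − w²)/2 = (585.283685 − 766.812249)/2 = -90.764282 W.
|Δ| = 0.000019;  2% of max(1, |F·v|) = 1.815286.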